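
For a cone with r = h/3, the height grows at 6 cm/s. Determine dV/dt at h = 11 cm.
242π/3 cm³/s

V = (1/3)π(h/3)²h = πh³/27
dV/dt = πh²/9 · 6
At h = 11: dV/dt = 242π/3 cm³/s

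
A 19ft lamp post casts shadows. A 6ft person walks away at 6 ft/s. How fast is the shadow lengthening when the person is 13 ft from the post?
36/13 ft/s

By similar triangles: 19/(x+s) = 6/s
Solving: s = 6x/13
ds/dt = 6/13 · dx/dt = 6/13 · 6 = 36/13 ft/s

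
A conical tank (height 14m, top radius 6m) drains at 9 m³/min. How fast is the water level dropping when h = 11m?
49/(121π) ≈ 0.1289 m/min

r/h = 6/14, so r = (3/7)h
V = (1/3)πr²h = (1/3)π((3/7)h)²h = (3/49)πh³
dV/dh = (9/49)πh²
dh/dt = (dV/dt)/(dV/dh) = -9/((9/49)π·11²) = -49/(121π) m/min
The level is dropping at 49/(121π) ≈ 0.1289 m/min.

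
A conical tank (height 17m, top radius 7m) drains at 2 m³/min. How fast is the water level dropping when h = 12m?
289/(3528π) ≈ 0.02607 m/min

r/h = 7/17, so r = (7/17)h
V = (1/3)πr²h = (1/3)π((7/17)h)²h = (49/867)πh³
dV/dh = (49/289)πh²
dh/dt = (dV/dt)/(dV/dh) = -2/((49/289)π·12²) = -289/(3528π) m/min
The level is dropping at 289/(3528π) ≈ 0.02607 m/min.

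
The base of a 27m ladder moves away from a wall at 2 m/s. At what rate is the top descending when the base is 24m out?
16√17/17 ≈ 3.881 m/s

x² + y² = 27²
2x·dx/dt + 2y·dy/dt = 0
dy/dt = -x/y · dx/dt = -24/(3√17) · 2 = -16√17/17 m/s
The top is descending at 16√17/17 ≈ 3.881 m/s.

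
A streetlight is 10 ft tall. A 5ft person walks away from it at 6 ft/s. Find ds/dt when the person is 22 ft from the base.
6 ft/s

By similar triangles: 10/(x+s) = 5/s
Solving: s = 5x/5
ds/dt = 5/5 · dx/dt = 1 · 6 = 6 ft/s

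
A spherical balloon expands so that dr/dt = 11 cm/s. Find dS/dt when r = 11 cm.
968π cm²/s

S = 4πr²
dS/dt = dS/dr · dr/dt = 8πr · 11
At r = 11: dS/dt = 968π cm²/s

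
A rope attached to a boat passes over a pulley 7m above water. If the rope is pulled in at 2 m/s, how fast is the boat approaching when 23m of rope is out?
23√30/60 ≈ 2.1 m/s

rope² = x² + 7²
x = √(23² - 7²) = 4√30
dx/dt = (rope/x) · d(rope)/dt = (23/(4√30)) · (-2) = -23√30/60 m/s
The boat approaches at 23√30/60 ≈ 2.1 m/s.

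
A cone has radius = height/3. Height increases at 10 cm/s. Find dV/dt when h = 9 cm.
90π cm³/s

V = (1/3)π(h/3)²h = πh³/27
dV/dt = πh²/9 · 10
At h = 9: dV/dt = 90π cm³/s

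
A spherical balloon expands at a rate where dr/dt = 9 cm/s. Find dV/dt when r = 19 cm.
12996π cm³/s

V = (4/3)πr³
dV/dt = dV/dr · dr/dt = 4πr² · 9
At r = 19: dV/dt = 12996π cm³/s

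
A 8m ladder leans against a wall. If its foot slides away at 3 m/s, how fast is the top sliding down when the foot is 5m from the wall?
5√39/13 ≈ 2.402 m/s

x² + y² = 8²
2x·dx/dt + 2y·dy/dt = 0
dy/dt = -x/y · dx/dt = -5/√39 · 3 = -5√39/13 m/s
The top is descending at 5√39/13 ≈ 2.402 m/s.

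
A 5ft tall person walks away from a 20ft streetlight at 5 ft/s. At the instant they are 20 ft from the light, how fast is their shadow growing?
5/3 ft/s

By similar triangles: 20/(x+s) = 5/s
Solving: s = 5x/15
ds/dt = 5/15 · dx/dt = 1/3 · 5 = 5/3 ft/s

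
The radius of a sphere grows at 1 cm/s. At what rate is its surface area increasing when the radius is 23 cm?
184π cm²/s

S = 4πr²
dS/dt = dS/dr · dr/dt = 8πr · 1
At r = 23: dS/dt = 184π cm²/s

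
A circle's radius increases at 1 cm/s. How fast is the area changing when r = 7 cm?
14π cm²/s

A = πr²
dA/dt = 2πr · dr/dt = 2π(7)(1) = 14π cm²/s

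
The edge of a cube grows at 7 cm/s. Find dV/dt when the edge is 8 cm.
1344 cm³/s

V = s³
dV/dt = 3s² · ds/dt = 3·8²·7 = 1344 cm³/s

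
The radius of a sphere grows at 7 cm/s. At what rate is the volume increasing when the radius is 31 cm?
26908π cm³/s

V = (4/3)πr³
dV/dt = dV/dr · dr/dt = 4πr² · 7
At r = 31: dV/dt = 26908π cm³/s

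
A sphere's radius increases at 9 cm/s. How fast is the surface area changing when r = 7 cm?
504π cm²/s

S = 4πr²
dS/dt = dS/dr · dr/dt = 8πr · 9
At r = 7: dS/dt = 504π cm²/s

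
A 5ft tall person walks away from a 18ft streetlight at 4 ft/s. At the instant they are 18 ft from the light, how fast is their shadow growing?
20/13 ft/s

By similar triangles: 18/(x+s) = 5/s
Solving: s = 5x/13
ds/dt = 5/13 · dx/dt = 5/13 · 4 = 20/13 ft/s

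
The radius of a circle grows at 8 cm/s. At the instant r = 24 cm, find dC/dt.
16π cm/s

C = 2πr
dC/dt = 2π · dr/dt = 2π · 8 = 16π cm/s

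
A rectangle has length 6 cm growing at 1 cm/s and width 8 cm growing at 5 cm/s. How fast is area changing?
38 cm²/s

A = lw
dA/dt = w·dl/dt + l·dw/dt = 8·1 + 6·5 = 38 cm²/s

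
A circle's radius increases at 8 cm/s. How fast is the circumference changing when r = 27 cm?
16π cm/s

C = 2πr
dC/dt = 2π · dr/dt = 2π · 8 = 16π cm/s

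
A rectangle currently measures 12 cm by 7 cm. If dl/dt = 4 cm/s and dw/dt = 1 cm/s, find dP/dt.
10 cm/s

P = 2(l + w)
dP/dt = 2(dl/dt + dw/dt) = 2(4 + 1) = 10 cm/s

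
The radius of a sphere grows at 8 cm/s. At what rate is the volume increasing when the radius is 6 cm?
1152π cm³/s

V = (4/3)πr³
dV/dt = dV/dr · dr/dt = 4πr² · 8
At r = 6: dV/dt = 1152π cm³/s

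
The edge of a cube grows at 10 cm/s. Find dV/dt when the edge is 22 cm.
14520 cm³/s

V = s³
dV/dt = 3s² · ds/dt = 3·22²·10 = 14520 cm³/s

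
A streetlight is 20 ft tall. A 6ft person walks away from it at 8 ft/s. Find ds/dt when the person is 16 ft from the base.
24/7 ft/s

By similar triangles: 20/(x+s) = 6/s
Solving: s = 6x/14
ds/dt = 6/14 · dx/dt = 3/7 · 8 = 24/7 ft/s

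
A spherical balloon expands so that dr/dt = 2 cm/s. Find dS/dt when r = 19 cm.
304π cm²/s

S = 4πr²
dS/dt = dS/dr · dr/dt = 8πr · 2
At r = 19: dS/dt = 304π cm²/s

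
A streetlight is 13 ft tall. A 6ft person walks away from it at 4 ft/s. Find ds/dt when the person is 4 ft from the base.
24/7 ft/s

By similar triangles: 13/(x+s) = 6/s
Solving: s = 6x/7
ds/dt = 6/7 · dx/dt = 6/7 · 4 = 24/7 ft/s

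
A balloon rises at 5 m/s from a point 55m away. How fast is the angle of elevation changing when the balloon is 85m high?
0.026829 rad/s

tan(θ) = y/55
sec²(θ) · dθ/dt = (1/55) · dy/dt
dθ/dt = cos²(θ)/55 · 5 = 55/(55² + 85²) · 5
dθ/dt = 0.026829 rad/s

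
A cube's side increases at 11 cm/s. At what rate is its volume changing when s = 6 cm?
1188 cm³/s

V = s³
dV/dt = 3s² · ds/dt = 3·6²·11 = 1188 cm³/s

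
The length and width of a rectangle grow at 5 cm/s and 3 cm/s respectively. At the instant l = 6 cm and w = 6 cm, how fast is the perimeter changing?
16 cm/s

P = 2(l + w)
dP/dt = 2(dl/dt + dw/dt) = 2(5 + 3) = 16 cm/s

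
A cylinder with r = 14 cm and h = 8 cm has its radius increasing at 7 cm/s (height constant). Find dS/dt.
504π cm²/s

S = 2πrh + 2πr² (lateral + bases)
dS/dt = (2πh + 4πr)·dr/dt = (2π·8 + 4π·14)·7
= 504π cm²/s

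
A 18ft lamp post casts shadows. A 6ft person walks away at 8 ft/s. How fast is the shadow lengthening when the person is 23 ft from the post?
4 ft/s

By similar triangles: 18/(x+s) = 6/s
Solving: s = 6x/12
ds/dt = 6/12 · dx/dt = 1/2 · 8 = 4 ft/s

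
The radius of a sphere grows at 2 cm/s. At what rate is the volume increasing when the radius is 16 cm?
2048π cm³/s

V = (4/3)πr³
dV/dt = dV/dr · dr/dt = 4πr² · 2
At r = 16: dV/dt = 2048π cm³/s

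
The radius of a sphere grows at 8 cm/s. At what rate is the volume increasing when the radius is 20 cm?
12800π cm³/s

V = (4/3)πr³
dV/dt = dV/dr · dr/dt = 4πr² · 8
At r = 20: dV/dt = 12800π cm³/s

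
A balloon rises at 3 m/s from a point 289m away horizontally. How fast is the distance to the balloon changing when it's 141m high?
423√103402/103402 ≈ 1.315 m/s

z² = 289² + y²
z = √(289² + 141²) = √103402
dz/dt = y/z · dy/dt = 141/√103402 · 3 = 423√103402/103402 ≈ 1.315 m/s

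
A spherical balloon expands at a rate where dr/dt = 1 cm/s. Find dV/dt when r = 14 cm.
784π cm³/s

V = (4/3)πr³
dV/dt = dV/dr · dr/dt = 4πr² · 1
At r = 14: dV/dt = 784π cm³/s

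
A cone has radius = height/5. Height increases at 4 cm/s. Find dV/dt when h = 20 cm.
64π cm³/s

V = (1/3)π(h/5)²h = πh³/75
dV/dt = πh²/25 · 4
At h = 20: dV/dt = 64π cm³/s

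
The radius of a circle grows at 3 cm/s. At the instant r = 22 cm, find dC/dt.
6π cm/s

C = 2πr
dC/dt = 2π · dr/dt = 2π · 3 = 6π cm/s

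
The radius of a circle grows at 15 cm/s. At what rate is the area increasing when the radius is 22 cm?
660π cm²/s

A = πr²
dA/dt = 2πr · dr/dt = 2π(22)(15) = 660π cm²/s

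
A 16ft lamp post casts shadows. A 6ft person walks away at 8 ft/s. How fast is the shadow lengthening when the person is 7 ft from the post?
24/5 ft/s

By similar triangles: 16/(x+s) = 6/s
Solving: s = 6x/10
ds/dt = 6/10 · dx/dt = 3/5 · 8 = 24/5 ft/s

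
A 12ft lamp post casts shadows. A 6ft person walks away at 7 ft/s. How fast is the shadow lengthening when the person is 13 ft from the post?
7 ft/s

By similar triangles: 12/(x+s) = 6/s
Solving: s = 6x/6
ds/dt = 6/6 · dx/dt = 1 · 7 = 7 ft/s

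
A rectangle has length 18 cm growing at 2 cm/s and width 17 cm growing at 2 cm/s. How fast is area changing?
70 cm²/s

A = lw
dA/dt = w·dl/dt + l·dw/dt = 17·2 + 18·2 = 70 cm²/s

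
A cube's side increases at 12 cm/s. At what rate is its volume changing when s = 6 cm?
1296 cm³/s

V = s³
dV/dt = 3s² · ds/dt = 3·6²·12 = 1296 cm³/s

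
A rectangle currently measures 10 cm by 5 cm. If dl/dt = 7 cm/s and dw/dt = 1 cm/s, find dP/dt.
16 cm/s

P = 2(l + w)
dP/dt = 2(dl/dt + dw/dt) = 2(7 + 1) = 16 cm/s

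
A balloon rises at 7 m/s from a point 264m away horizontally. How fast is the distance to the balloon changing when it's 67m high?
469√74185/74185 ≈ 1.722 m/s

z² = 264² + y²
z = √(264² + 67²) = √74185
dz/dt = y/z · dy/dt = 67/√74185 · 7 = 469√74185/74185 ≈ 1.722 m/s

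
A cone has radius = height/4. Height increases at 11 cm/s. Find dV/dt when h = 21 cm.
4851π/16 cm³/s

V = (1/3)π(h/4)²h = πh³/48
dV/dt = πh²/16 · 11
At h = 21: dV/dt = 4851π/16 cm³/s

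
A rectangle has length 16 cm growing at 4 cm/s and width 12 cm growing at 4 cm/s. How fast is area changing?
112 cm²/s

A = lw
dA/dt = w·dl/dt + l·dw/dt = 12·4 + 16·4 = 112 cm²/s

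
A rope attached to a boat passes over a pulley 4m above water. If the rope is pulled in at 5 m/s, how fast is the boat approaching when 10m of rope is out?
25√21/21 ≈ 5.455 m/s

rope² = x² + 4²
x = √(10² - 4²) = 2√21
dx/dt = (rope/x) · d(rope)/dt = (10/(2√21)) · (-5) = -25√21/21 m/s
The boat approaches at 25√21/21 ≈ 5.455 m/s.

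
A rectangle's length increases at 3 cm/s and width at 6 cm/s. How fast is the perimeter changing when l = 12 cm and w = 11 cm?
18 cm/s

P = 2(l + w)
dP/dt = 2(dl/dt + dw/dt) = 2(3 + 6) = 18 cm/s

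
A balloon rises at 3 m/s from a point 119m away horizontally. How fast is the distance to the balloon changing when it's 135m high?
405√32386/32386 ≈ 2.25 m/s

z² = 119² + y²
z = √(119² + 135²) = √32386
dz/dt = y/z · dy/dt = 135/√32386 · 3 = 405√32386/32386 ≈ 2.25 m/s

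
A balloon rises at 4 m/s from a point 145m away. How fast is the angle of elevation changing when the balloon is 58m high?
0.023781 rad/s

tan(θ) = y/145
sec²(θ) · dθ/dt = (1/145) · dy/dt
dθ/dt = cos²(θ)/145 · 4 = 145/(145² + 58²) · 4
dθ/dt = 0.023781 rad/s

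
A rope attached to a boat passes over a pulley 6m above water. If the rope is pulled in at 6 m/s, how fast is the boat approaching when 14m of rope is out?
21√10/10 ≈ 6.641 m/s

rope² = x² + 6²
x = √(14² - 6²) = 4√10
dx/dt = (rope/x) · d(rope)/dt = (14/(4√10)) · (-6) = -21√10/10 m/s
The boat approaches at 21√10/10 ≈ 6.641 m/s.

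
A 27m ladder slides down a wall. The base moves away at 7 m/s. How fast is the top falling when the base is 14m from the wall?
98√533/533 ≈ 4.245 m/s

x² + y² = 27²
2x·dx/dt + 2y·dy/dt = 0
dy/dt = -x/y · dx/dt = -14/√533 · 7 = -98√533/533 m/s
The top is descending at 98√533/533 ≈ 4.245 m/s.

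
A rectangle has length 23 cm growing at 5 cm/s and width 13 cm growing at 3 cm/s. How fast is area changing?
134 cm²/s

A = lw
dA/dt = w·dl/dt + l·dw/dt = 13·5 + 23·3 = 134 cm²/s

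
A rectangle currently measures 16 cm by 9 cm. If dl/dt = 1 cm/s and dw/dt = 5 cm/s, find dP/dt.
12 cm/s

P = 2(l + w)
dP/dt = 2(dl/dt + dw/dt) = 2(1 + 5) = 12 cm/s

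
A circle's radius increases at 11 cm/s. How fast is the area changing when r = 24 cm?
528π cm²/s

A = πr²
dA/dt = 2πr · dr/dt = 2π(24)(11) = 528π cm²/s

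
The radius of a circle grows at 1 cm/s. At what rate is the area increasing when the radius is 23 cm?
46π cm²/s

A = πr²
dA/dt = 2πr · dr/dt = 2π(23)(1) = 46π cm²/s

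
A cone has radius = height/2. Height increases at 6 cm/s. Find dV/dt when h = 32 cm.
1536π cm³/s

V = (1/3)π(h/2)²h = πh³/12
dV/dt = πh²/4 · 6
At h = 32: dV/dt = 1536π cm³/s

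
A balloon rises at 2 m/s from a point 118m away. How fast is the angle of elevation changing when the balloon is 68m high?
0.012724 rad/s

tan(θ) = y/118
sec²(θ) · dθ/dt = (1/118) · dy/dt
dθ/dt = cos²(θ)/118 · 2 = 118/(118² + 68²) · 2
dθ/dt = 0.012724 rad/s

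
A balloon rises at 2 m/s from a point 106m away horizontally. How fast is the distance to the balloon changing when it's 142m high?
71√314/785 ≈ 1.603 m/s

z² = 106² + y²
z = √(106² + 142²) = 10√314
dz/dt = y/z · dy/dt = 142/(10√314) · 2 = 71√314/785 ≈ 1.603 m/s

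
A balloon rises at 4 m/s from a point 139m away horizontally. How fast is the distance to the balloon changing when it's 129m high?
258√35962/17981 ≈ 2.721 m/s

z² = 139² + y²
z = √(139² + 129²) = √35962
dz/dt = y/z · dy/dt = 129/√35962 · 4 = 258√35962/17981 ≈ 2.721 m/s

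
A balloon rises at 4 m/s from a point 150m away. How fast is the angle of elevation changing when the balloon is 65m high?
0.022451 rad/s

tan(θ) = y/150
sec²(θ) · dθ/dt = (1/150) · dy/dt
dθ/dt = cos²(θ)/150 · 4 = 150/(150² + 65²) · 4
dθ/dt = 0.022451 rad/s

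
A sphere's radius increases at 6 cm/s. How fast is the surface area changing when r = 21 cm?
1008π cm²/s

S = 4πr²
dS/dt = dS/dr · dr/dt = 8πr · 6
At r = 21: dS/dt = 1008π cm²/s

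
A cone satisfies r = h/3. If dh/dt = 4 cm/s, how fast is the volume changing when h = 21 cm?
196π cm³/s

V = (1/3)π(h/3)²h = πh³/27
dV/dt = πh²/9 · 4
At h = 21: dV/dt = 196π cm³/s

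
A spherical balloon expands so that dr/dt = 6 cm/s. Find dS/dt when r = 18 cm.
864π cm²/s

S = 4πr²
dS/dt = dS/dr · dr/dt = 8πr · 6
At r = 18: dS/dt = 864π cm²/s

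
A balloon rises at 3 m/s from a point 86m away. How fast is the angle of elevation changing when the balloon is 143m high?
0.009266 rad/s

tan(θ) = y/86
sec²(θ) · dθ/dt = (1/86) · dy/dt
dθ/dt = cos²(θ)/86 · 3 = 86/(86² + 143²) · 3
dθ/dt = 0.009266 rad/s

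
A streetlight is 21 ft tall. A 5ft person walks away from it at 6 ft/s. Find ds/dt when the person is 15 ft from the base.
15/8 ft/s

By similar triangles: 21/(x+s) = 5/s
Solving: s = 5x/16
ds/dt = 5/16 · dx/dt = 5/16 · 6 = 15/8 ft/s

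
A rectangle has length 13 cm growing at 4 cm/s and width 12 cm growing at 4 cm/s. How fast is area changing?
100 cm²/s

A = lw
dA/dt = w·dl/dt + l·dw/dt = 12·4 + 13·4 = 100 cm²/s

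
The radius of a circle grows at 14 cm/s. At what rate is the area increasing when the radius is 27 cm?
756π cm²/s

A = πr²
dA/dt = 2πr · dr/dt = 2π(27)(14) = 756π cm²/s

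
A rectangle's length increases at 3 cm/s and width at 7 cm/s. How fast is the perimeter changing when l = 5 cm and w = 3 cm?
20 cm/s

P = 2(l + w)
dP/dt = 2(dl/dt + dw/dt) = 2(3 + 7) = 20 cm/s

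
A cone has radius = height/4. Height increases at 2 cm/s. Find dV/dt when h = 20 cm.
50π cm³/s

V = (1/3)π(h/4)²h = πh³/48
dV/dt = πh²/16 · 2
At h = 20: dV/dt = 50π cm³/s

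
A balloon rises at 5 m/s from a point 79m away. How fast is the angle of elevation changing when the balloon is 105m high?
0.022877 rad/s

tan(θ) = y/79
sec²(θ) · dθ/dt = (1/79) · dy/dt
dθ/dt = cos²(θ)/79 · 5 = 79/(79² + 105²) · 5
dθ/dt = 0.022877 rad/s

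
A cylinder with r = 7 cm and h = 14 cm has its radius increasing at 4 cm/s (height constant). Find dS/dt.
224π cm²/s

S = 2πrh + 2πr² (lateral + bases)
dS/dt = (2πh + 4πr)·dr/dt = (2π·14 + 4π·7)·4
= 224π cm²/s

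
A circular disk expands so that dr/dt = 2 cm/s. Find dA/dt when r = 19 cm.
76π cm²/s

A = πr²
dA/dt = 2πr · dr/dt = 2π(19)(2) = 76π cm²/s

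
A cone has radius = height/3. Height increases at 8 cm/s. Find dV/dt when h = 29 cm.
6728π/9 cm³/s

V = (1/3)π(h/3)²h = πh³/27
dV/dt = πh²/9 · 8
At h = 29: dV/dt = 6728π/9 cm³/s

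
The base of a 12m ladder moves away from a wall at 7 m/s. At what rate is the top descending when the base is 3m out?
7√15/15 ≈ 1.807 m/s

x² + y² = 12²
2x·dx/dt + 2y·dy/dt = 0
dy/dt = -x/y · dx/dt = -3/(3√15) · 7 = -7√15/15 m/s
The top is descending at 7√15/15 ≈ 1.807 m/s.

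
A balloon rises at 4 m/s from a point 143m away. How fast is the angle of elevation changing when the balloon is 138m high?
0.014484 rad/s

tan(θ) = y/143
sec²(θ) · dθ/dt = (1/143) · dy/dt
dθ/dt = cos²(θ)/143 · 4 = 143/(143² + 138²) · 4
dθ/dt = 0.014484 rad/s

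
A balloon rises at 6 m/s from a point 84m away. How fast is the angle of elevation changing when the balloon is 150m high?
0.017052 rad/s

tan(θ) = y/84
sec²(θ) · dθ/dt = (1/84) · dy/dt
dθ/dt = cos²(θ)/84 · 6 = 84/(84² + 150²) · 6
dθ/dt = 0.017052 rad/s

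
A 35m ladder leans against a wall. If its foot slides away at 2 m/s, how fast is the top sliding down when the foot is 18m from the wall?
36√901/901 ≈ 1.199 m/s

x² + y² = 35²
2x·dx/dt + 2y·dy/dt = 0
dy/dt = -x/y · dx/dt = -18/√901 · 2 = -36√901/901 m/s
The top is descending at 36√901/901 ≈ 1.199 m/s.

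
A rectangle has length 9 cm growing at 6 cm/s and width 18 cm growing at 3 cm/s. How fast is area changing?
135 cm²/s

A = lw
dA/dt = w·dl/dt + l·dw/dt = 18·6 + 9·3 = 135 cm²/s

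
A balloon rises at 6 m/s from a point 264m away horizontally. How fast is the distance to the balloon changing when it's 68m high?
102√4645/4645 ≈ 1.497 m/s

z² = 264² + y²
z = √(264² + 68²) = 4√4645
dz/dt = y/z · dy/dt = 68/(4√4645) · 6 = 102√4645/4645 ≈ 1.497 m/s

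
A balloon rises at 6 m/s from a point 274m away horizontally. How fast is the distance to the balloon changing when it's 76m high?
228√20213/20213 ≈ 1.604 m/s

z² = 274² + y²
z = √(274² + 76²) = 2√20213
dz/dt = y/z · dy/dt = 76/(2√20213) · 6 = 228√20213/20213 ≈ 1.604 m/s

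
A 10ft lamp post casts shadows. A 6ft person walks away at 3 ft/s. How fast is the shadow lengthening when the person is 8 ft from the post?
9/2 ft/s

By similar triangles: 10/(x+s) = 6/s
Solving: s = 6x/4
ds/dt = 6/4 · dx/dt = 3/2 · 3 = 9/2 ft/s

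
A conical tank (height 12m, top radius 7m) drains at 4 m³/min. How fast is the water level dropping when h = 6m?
16/(49π) ≈ 0.1039 m/min

r/h = 7/12, so r = (7/12)h
V = (1/3)πr²h = (1/3)π((7/12)h)²h = (49/432)πh³
dV/dh = (49/144)πh²
dh/dt = (dV/dt)/(dV/dh) = -4/((49/144)π·6²) = -16/(49π) m/min
The level is dropping at 16/(49π) ≈ 0.1039 m/min.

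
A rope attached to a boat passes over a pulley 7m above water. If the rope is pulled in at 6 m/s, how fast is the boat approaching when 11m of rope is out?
11√2/2 ≈ 7.778 m/s

rope² = x² + 7²
x = √(11² - 7²) = 6√2
dx/dt = (rope/x) · d(rope)/dt = (11/(6√2)) · (-6) = -11√2/2 m/s
The boat approaches at 11√2/2 ≈ 7.778 m/s.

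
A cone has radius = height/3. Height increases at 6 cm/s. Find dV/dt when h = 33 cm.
726π cm³/s

V = (1/3)π(h/3)²h = πh³/27
dV/dt = πh²/9 · 6
At h = 33: dV/dt = 726π cm³/s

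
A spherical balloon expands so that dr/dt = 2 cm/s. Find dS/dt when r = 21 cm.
336π cm²/s

S = 4πr²
dS/dt = dS/dr · dr/dt = 8πr · 2
At r = 21: dS/dt = 336π cm²/s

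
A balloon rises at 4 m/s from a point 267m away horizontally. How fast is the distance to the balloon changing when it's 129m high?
86√9770/4885 ≈ 1.74 m/s

z² = 267² + y²
z = √(267² + 129²) = 3√9770
dz/dt = y/z · dy/dt = 129/(3√9770) · 4 = 86√9770/4885 ≈ 1.74 m/s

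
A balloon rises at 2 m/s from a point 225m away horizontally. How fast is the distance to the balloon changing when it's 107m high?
107√62074/31037 ≈ 0.8589 m/s

z² = 225² + y²
z = √(225² + 107²) = √62074
dz/dt = y/z · dy/dt = 107/√62074 · 2 = 107√62074/31037 ≈ 0.8589 m/s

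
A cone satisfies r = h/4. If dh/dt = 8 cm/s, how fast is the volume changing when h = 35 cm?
1225π/2 cm³/s

V = (1/3)π(h/4)²h = πh³/48
dV/dt = πh²/16 · 8
At h = 35: dV/dt = 1225π/2 cm³/s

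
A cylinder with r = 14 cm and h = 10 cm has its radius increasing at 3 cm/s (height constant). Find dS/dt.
228π cm²/s

S = 2πrh + 2πr² (lateral + bases)
dS/dt = (2πh + 4πr)·dr/dt = (2π·10 + 4π·14)·3
= 228π cm²/s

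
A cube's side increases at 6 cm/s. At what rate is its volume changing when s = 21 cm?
7938 cm³/s

V = s³
dV/dt = 3s² · ds/dt = 3·21²·6 = 7938 cm³/s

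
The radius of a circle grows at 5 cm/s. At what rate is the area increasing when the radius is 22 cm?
220π cm²/s

A = πr²
dA/dt = 2πr · dr/dt = 2π(22)(5) = 220π cm²/s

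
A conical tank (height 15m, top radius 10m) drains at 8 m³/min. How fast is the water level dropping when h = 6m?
1/(2π) ≈ 0.1592 m/min

r/h = 10/15, so r = (2/3)h
V = (1/3)πr²h = (1/3)π((2/3)h)²h = (4/27)πh³
dV/dh = (4/9)πh²
dh/dt = (dV/dt)/(dV/dh) = -8/((4/9)π·6²) = -1/(2π) m/min
The level is dropping at 1/(2π) ≈ 0.1592 m/min.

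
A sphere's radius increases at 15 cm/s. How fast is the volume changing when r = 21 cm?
26460π cm³/s

V = (4/3)πr³
dV/dt = dV/dr · dr/dt = 4πr² · 15
At r = 21: dV/dt = 26460π cm³/s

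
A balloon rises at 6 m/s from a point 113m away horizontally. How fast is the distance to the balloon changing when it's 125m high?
375√28394/14197 ≈ 4.451 m/s

z² = 113² + y²
z = √(113² + 125²) = √28394
dz/dt = y/z · dy/dt = 125/√28394 · 6 = 375√28394/14197 ≈ 4.451 m/s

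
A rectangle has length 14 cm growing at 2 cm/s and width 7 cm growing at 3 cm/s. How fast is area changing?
56 cm²/s

A = lw
dA/dt = w·dl/dt + l·dw/dt = 7·2 + 14·3 = 56 cm²/s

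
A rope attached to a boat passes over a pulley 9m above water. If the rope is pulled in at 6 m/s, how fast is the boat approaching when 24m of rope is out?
48√55/55 ≈ 6.472 m/s

rope² = x² + 9²
x = √(24² - 9²) = 3√55
dx/dt = (rope/x) · d(rope)/dt = (24/(3√55)) · (-6) = -48√55/55 m/s
The boat approaches at 48√55/55 ≈ 6.472 m/s.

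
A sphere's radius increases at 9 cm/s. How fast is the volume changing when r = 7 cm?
1764π cm³/s

V = (4/3)πr³
dV/dt = dV/dr · dr/dt = 4πr² · 9
At r = 7: dV/dt = 1764π cm³/s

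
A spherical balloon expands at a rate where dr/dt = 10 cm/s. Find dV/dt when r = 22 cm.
19360π cm³/s

V = (4/3)πr³
dV/dt = dV/dr · dr/dt = 4πr² · 10
At r = 22: dV/dt = 19360π cm³/s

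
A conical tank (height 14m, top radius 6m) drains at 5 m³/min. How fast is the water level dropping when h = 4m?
245/(144π) ≈ 0.5416 m/min

r/h = 6/14, so r = (3/7)h
V = (1/3)πr²h = (1/3)π((3/7)h)²h = (3/49)πh³
dV/dh = (9/49)πh²
dh/dt = (dV/dt)/(dV/dh) = -5/((9/49)π·4²) = -245/(144π) m/min
The level is dropping at 245/(144π) ≈ 0.5416 m/min.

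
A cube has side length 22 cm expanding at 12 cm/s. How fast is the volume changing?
17424 cm³/s

V = s³
dV/dt = 3s² · ds/dt = 3·22²·12 = 17424 cm³/s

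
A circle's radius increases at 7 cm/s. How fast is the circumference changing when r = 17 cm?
14π cm/s

C = 2πr
dC/dt = 2π · dr/dt = 2π · 7 = 14π cm/s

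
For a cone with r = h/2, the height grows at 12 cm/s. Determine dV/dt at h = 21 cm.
1323π cm³/s

V = (1/3)π(h/2)²h = πh³/12
dV/dt = πh²/4 · 12
At h = 21: dV/dt = 1323π cm³/s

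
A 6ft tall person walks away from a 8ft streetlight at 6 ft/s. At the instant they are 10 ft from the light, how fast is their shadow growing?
18 ft/s

By similar triangles: 8/(x+s) = 6/s
Solving: s = 6x/2
ds/dt = 6/2 · dx/dt = 3 · 6 = 18 ft/s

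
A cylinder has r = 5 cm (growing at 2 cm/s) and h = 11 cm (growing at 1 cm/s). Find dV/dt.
245π cm³/s

V = πr²h
dV/dt = 2πrh·dr/dt + πr²·dh/dt
= 2π(5)(11)(2) + π(5)²(1)
= 245π cm³/s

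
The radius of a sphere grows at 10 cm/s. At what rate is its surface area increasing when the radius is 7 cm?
560π cm²/s

S = 4πr²
dS/dt = dS/dr · dr/dt = 8πr · 10
At r = 7: dS/dt = 560π cm²/s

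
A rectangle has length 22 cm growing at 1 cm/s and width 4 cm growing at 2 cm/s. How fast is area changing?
48 cm²/s

A = lw
dA/dt = w·dl/dt + l·dw/dt = 4·1 + 22·2 = 48 cm²/s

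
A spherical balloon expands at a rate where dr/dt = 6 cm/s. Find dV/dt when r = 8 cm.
1536π cm³/s

V = (4/3)πr³
dV/dt = dV/dr · dr/dt = 4πr² · 6
At r = 8: dV/dt = 1536π cm³/s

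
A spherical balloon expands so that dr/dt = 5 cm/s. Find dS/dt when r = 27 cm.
1080π cm²/s

S = 4πr²
dS/dt = dS/dr · dr/dt = 8πr · 5
At r = 27: dS/dt = 1080π cm²/s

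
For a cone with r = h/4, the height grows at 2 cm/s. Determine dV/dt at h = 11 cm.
121π/8 cm³/s

V = (1/3)π(h/4)²h = πh³/48
dV/dt = πh²/16 · 2
At h = 11: dV/dt = 121π/8 cm³/s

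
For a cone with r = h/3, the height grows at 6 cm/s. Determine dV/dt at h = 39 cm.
1014π cm³/s

V = (1/3)π(h/3)²h = πh³/27
dV/dt = πh²/9 · 6
At h = 39: dV/dt = 1014π cm³/s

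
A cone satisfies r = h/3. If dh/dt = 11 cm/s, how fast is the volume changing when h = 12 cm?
176π cm³/s

V = (1/3)π(h/3)²h = πh³/27
dV/dt = πh²/9 · 11
At h = 12: dV/dt = 176π cm³/s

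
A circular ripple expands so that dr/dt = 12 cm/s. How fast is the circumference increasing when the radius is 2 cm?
24π cm/s

C = 2πr
dC/dt = 2π · dr/dt = 2π · 12 = 24π cm/s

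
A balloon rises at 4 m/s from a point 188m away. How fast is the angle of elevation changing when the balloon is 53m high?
0.01971 rad/s

tan(θ) = y/188
sec²(θ) · dθ/dt = (1/188) · dy/dt
dθ/dt = cos²(θ)/188 · 4 = 188/(188² + 53²) · 4
dθ/dt = 0.01971 rad/s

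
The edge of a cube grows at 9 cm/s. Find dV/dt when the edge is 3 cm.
243 cm³/s

V = s³
dV/dt = 3s² · ds/dt = 3·3²·9 = 243 cm³/s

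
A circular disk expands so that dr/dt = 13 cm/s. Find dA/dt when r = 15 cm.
390π cm²/s

A = πr²
dA/dt = 2πr · dr/dt = 2π(15)(13) = 390π cm²/s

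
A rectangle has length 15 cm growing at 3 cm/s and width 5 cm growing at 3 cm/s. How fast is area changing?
60 cm²/s

A = lw
dA/dt = w·dl/dt + l·dw/dt = 5·3 + 15·3 = 60 cm²/s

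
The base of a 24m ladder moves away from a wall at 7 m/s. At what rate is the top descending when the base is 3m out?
√7/3 ≈ 0.8819 m/s

x² + y² = 24²
2x·dx/dt + 2y·dy/dt = 0
dy/dt = -x/y · dx/dt = -3/(9√7) · 7 = -√7/3 m/s
The top is descending at √7/3 ≈ 0.8819 m/s.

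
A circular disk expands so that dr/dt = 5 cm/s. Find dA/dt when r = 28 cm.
280π cm²/s

A = πr²
dA/dt = 2πr · dr/dt = 2π(28)(5) = 280π cm²/s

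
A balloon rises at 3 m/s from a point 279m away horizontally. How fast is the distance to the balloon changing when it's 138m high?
138√10765/10765 ≈ 1.33 m/s

z² = 279² + y²
z = √(279² + 138²) = 3√10765
dz/dt = y/z · dy/dt = 138/(3√10765) · 3 = 138√10765/10765 ≈ 1.33 m/s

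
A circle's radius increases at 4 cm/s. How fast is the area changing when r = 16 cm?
128π cm²/s

A = πr²
dA/dt = 2πr · dr/dt = 2π(16)(4) = 128π cm²/s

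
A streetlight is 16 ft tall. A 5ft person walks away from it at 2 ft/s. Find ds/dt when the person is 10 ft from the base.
10/11 ft/s

By similar triangles: 16/(x+s) = 5/s
Solving: s = 5x/11
ds/dt = 5/11 · dx/dt = 5/11 · 2 = 10/11 ft/s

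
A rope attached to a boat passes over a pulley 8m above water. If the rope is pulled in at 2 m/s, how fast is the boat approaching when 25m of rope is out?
50√561/561 ≈ 2.111 m/s

rope² = x² + 8²
x = √(25² - 8²) = √561
dx/dt = (rope/x) · d(rope)/dt = (25/√561) · (-2) = -50√561/561 m/s
The boat approaches at 50√561/561 ≈ 2.111 m/s.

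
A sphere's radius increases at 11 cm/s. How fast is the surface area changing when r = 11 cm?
968π cm²/s

S = 4πr²
dS/dt = dS/dr · dr/dt = 8πr · 11
At r = 11: dS/dt = 968π cm²/s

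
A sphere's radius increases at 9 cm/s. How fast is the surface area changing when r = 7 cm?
504π cm²/s

S = 4πr²
dS/dt = dS/dr · dr/dt = 8πr · 9
At r = 7: dS/dt = 504π cm²/s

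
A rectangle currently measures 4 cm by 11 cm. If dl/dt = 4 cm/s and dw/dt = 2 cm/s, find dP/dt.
12 cm/s

P = 2(l + w)
dP/dt = 2(dl/dt + dw/dt) = 2(4 + 2) = 12 cm/s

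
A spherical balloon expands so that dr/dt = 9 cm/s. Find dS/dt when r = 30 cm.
2160π cm²/s

S = 4πr²
dS/dt = dS/dr · dr/dt = 8πr · 9
At r = 30: dS/dt = 2160π cm²/s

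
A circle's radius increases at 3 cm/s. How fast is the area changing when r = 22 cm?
132π cm²/s

A = πr²
dA/dt = 2πr · dr/dt = 2π(22)(3) = 132π cm²/s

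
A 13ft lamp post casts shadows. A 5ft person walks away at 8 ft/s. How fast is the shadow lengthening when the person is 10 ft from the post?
5 ft/s

By similar triangles: 13/(x+s) = 5/s
Solving: s = 5x/8
ds/dt = 5/8 · dx/dt = 5/8 · 8 = 5 ft/s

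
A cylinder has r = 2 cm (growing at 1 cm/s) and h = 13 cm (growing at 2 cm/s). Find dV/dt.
60π cm³/s

V = πr²h
dV/dt = 2πrh·dr/dt + πr²·dh/dt
= 2π(2)(13)(1) + π(2)²(2)
= 60π cm³/s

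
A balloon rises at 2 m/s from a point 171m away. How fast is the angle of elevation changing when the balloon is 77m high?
0.009724 rad/s

tan(θ) = y/171
sec²(θ) · dθ/dt = (1/171) · dy/dt
dθ/dt = cos²(θ)/171 · 2 = 171/(171² + 77²) · 2
dθ/dt = 0.009724 rad/s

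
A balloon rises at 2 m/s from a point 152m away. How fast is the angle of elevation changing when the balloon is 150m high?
0.006666 rad/s

tan(θ) = y/152
sec²(θ) · dθ/dt = (1/152) · dy/dt
dθ/dt = cos²(θ)/152 · 2 = 152/(152² + 150²) · 2
dθ/dt = 0.006666 rad/s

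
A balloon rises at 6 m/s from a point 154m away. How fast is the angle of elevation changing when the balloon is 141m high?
0.021194 rad/s

tan(θ) = y/154
sec²(θ) · dθ/dt = (1/154) · dy/dt
dθ/dt = cos²(θ)/154 · 6 = 154/(154² + 141²) · 6
dθ/dt = 0.021194 rad/s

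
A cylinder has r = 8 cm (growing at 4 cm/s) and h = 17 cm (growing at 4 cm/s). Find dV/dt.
1344π cm³/s

V = πr²h
dV/dt = 2πrh·dr/dt + πr²·dh/dt
= 2π(8)(17)(4) + π(8)²(4)
= 1344π cm³/s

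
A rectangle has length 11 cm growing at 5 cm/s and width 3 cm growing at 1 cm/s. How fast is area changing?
26 cm²/s

A = lw
dA/dt = w·dl/dt + l·dw/dt = 3·5 + 11·1 = 26 cm²/s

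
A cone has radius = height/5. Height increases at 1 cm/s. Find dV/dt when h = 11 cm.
121π/25 cm³/s

V = (1/3)π(h/5)²h = πh³/75
dV/dt = πh²/25 · 1
At h = 11: dV/dt = 121π/25 cm³/s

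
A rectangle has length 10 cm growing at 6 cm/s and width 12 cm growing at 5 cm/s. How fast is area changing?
122 cm²/s

A = lw
dA/dt = w·dl/dt + l·dw/dt = 12·6 + 10·5 = 122 cm²/s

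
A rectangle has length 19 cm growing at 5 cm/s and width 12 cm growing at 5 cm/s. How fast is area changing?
155 cm²/s

A = lw
dA/dt = w·dl/dt + l·dw/dt = 12·5 + 19·5 = 155 cm²/s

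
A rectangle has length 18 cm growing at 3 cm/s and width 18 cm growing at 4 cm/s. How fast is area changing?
126 cm²/s

A = lw
dA/dt = w·dl/dt + l·dw/dt = 18·3 + 18·4 = 126 cm²/s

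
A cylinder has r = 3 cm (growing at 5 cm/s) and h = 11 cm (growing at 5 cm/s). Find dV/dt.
375π cm³/s

V = πr²h
dV/dt = 2πrh·dr/dt + πr²·dh/dt
= 2π(3)(11)(5) + π(3)²(5)
= 375π cm³/s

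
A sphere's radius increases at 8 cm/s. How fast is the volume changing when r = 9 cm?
2592π cm³/s

V = (4/3)πr³
dV/dt = dV/dr · dr/dt = 4πr² · 8
At r = 9: dV/dt = 2592π cm³/s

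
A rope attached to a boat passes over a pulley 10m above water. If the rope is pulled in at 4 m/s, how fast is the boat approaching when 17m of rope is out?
68√21/63 ≈ 4.946 m/s

rope² = x² + 10²
x = √(17² - 10²) = 3√21
dx/dt = (rope/x) · d(rope)/dt = (17/(3√21)) · (-4) = -68√21/63 m/s
The boat approaches at 68√21/63 ≈ 4.946 m/s.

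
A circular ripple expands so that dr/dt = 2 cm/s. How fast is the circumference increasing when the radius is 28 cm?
4π cm/s

C = 2πr
dC/dt = 2π · dr/dt = 2π · 2 = 4π cm/s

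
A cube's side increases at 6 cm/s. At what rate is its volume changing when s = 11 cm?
2178 cm³/s

V = s³
dV/dt = 3s² · ds/dt = 3·11²·6 = 2178 cm³/s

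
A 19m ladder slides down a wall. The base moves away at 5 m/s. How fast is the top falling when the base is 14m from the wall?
14√165/33 ≈ 5.449 m/s

x² + y² = 19²
2x·dx/dt + 2y·dy/dt = 0
dy/dt = -x/y · dx/dt = -14/√165 · 5 = -14√165/33 m/s
The top is descending at 14√165/33 ≈ 5.449 m/s.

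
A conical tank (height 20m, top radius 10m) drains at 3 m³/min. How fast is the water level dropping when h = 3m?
4/(3π) ≈ 0.4244 m/min

r/h = 10/20, so r = (1/2)h
V = (1/3)πr²h = (1/3)π((1/2)h)²h = (1/12)πh³
dV/dh = (1/4)πh²
dh/dt = (dV/dt)/(dV/dh) = -3/((1/4)π·3²) = -4/(3π) m/min
The level is dropping at 4/(3π) ≈ 0.4244 m/min.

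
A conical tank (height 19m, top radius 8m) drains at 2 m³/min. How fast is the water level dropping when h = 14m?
361/(6272π) ≈ 0.01832 m/min

r/h = 8/19, so r = (8/19)h
V = (1/3)πr²h = (1/3)π((8/19)h)²h = (64/1083)πh³
dV/dh = (64/361)πh²
dh/dt = (dV/dt)/(dV/dh) = -2/((64/361)π·14²) = -361/(6272π) m/min
The level is dropping at 361/(6272π) ≈ 0.01832 m/min.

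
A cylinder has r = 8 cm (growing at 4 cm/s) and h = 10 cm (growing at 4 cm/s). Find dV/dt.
896π cm³/s

V = πr²h
dV/dt = 2πrh·dr/dt + πr²·dh/dt
= 2π(8)(10)(4) + π(8)²(4)
= 896π cm³/s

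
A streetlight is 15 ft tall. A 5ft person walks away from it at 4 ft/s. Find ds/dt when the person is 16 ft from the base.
2 ft/s

By similar triangles: 15/(x+s) = 5/s
Solving: s = 5x/10
ds/dt = 5/10 · dx/dt = 1/2 · 4 = 2 ft/s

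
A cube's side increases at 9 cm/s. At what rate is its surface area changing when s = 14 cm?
1512 cm²/s

A = 6s²
dA/dt = 12s · ds/dt = 12·14·9 = 1512 cm²/s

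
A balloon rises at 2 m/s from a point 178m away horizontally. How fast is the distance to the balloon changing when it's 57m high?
114√34933/34933 ≈ 0.6099 m/s

z² = 178² + y²
z = √(178² + 57²) = √34933
dz/dt = y/z · dy/dt = 57/√34933 · 2 = 114√34933/34933 ≈ 0.6099 m/s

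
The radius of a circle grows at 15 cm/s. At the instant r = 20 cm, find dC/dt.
30π cm/s

C = 2πr
dC/dt = 2π · dr/dt = 2π · 15 = 30π cm/s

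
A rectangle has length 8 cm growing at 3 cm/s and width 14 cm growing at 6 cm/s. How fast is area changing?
90 cm²/s

A = lw
dA/dt = w·dl/dt + l·dw/dt = 14·3 + 8·6 = 90 cm²/s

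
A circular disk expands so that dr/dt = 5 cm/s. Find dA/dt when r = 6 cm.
60π cm²/s

A = πr²
dA/dt = 2πr · dr/dt = 2π(6)(5) = 60π cm²/s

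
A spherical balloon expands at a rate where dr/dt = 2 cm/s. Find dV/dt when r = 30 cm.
7200π cm³/s

V = (4/3)πr³
dV/dt = dV/dr · dr/dt = 4πr² · 2
At r = 30: dV/dt = 7200π cm³/s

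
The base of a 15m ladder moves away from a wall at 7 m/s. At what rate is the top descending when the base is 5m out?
7√2/4 ≈ 2.475 m/s

x² + y² = 15²
2x·dx/dt + 2y·dy/dt = 0
dy/dt = -x/y · dx/dt = -5/(10√2) · 7 = -7√2/4 m/s
The top is descending at 7√2/4 ≈ 2.475 m/s.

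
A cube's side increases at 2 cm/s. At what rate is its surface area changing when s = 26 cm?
624 cm²/s

A = 6s²
dA/dt = 12s · ds/dt = 12·26·2 = 624 cm²/s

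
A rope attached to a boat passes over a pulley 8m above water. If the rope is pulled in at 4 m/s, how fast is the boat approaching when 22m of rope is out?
44√105/105 ≈ 4.294 m/s

rope² = x² + 8²
x = √(22² - 8²) = 2√105
dx/dt = (rope/x) · d(rope)/dt = (22/(2√105)) · (-4) = -44√105/105 m/s
The boat approaches at 44√105/105 ≈ 4.294 m/s.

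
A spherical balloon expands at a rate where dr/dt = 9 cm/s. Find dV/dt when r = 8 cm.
2304π cm³/s

V = (4/3)πr³
dV/dt = dV/dr · dr/dt = 4πr² · 9
At r = 8: dV/dt = 2304π cm³/s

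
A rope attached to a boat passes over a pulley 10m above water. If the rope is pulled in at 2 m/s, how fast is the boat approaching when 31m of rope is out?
62√861/861 ≈ 2.113 m/s

rope² = x² + 10²
x = √(31² - 10²) = √861
dx/dt = (rope/x) · d(rope)/dt = (31/√861) · (-2) = -62√861/861 m/s
The boat approaches at 62√861/861 ≈ 2.113 m/s.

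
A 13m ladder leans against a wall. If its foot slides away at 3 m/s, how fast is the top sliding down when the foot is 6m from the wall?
18√133/133 ≈ 1.561 m/s

x² + y² = 13²
2x·dx/dt + 2y·dy/dt = 0
dy/dt = -x/y · dx/dt = -6/√133 · 3 = -18√133/133 m/s
The top is descending at 18√133/133 ≈ 1.561 m/s.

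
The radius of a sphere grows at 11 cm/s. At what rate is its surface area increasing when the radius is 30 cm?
2640π cm²/s

S = 4πr²
dS/dt = dS/dr · dr/dt = 8πr · 11
At r = 30: dS/dt = 2640π cm²/s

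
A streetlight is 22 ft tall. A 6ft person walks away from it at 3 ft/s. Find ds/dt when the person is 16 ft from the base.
9/8 ft/s

By similar triangles: 22/(x+s) = 6/s
Solving: s = 6x/16
ds/dt = 6/16 · dx/dt = 3/8 · 3 = 9/8 ft/s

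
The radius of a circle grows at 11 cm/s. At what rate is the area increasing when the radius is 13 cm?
286π cm²/s

A = πr²
dA/dt = 2πr · dr/dt = 2π(13)(11) = 286π cm²/s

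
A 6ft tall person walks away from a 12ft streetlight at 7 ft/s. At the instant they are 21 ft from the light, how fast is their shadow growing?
7 ft/s

By similar triangles: 12/(x+s) = 6/s
Solving: s = 6x/6
ds/dt = 6/6 · dx/dt = 1 · 7 = 7 ft/s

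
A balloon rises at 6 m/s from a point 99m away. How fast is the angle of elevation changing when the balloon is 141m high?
0.020012 rad/s

tan(θ) = y/99
sec²(θ) · dθ/dt = (1/99) · dy/dt
dθ/dt = cos²(θ)/99 · 6 = 99/(99² + 141²) · 6
dθ/dt = 0.020012 rad/s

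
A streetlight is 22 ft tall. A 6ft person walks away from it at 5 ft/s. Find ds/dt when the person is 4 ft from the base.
15/8 ft/s

By similar triangles: 22/(x+s) = 6/s
Solving: s = 6x/16
ds/dt = 6/16 · dx/dt = 3/8 · 5 = 15/8 ft/s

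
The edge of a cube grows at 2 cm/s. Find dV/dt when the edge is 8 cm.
384 cm³/s

V = s³
dV/dt = 3s² · ds/dt = 3·8²·2 = 384 cm³/s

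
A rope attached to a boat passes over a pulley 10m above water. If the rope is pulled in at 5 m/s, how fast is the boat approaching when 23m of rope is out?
115√429/429 ≈ 5.552 m/s

rope² = x² + 10²
x = √(23² - 10²) = √429
dx/dt = (rope/x) · d(rope)/dt = (23/√429) · (-5) = -115√429/429 m/s
The boat approaches at 115√429/429 ≈ 5.552 m/s.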